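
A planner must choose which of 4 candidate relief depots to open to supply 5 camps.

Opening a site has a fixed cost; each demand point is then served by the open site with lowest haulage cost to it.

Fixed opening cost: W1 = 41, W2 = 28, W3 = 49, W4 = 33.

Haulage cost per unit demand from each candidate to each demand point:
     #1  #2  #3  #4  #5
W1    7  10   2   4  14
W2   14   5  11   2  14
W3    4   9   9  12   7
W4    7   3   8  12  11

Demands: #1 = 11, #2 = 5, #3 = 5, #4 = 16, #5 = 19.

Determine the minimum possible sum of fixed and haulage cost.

Open {W2, W3}: assign each demand point to its cheapest open site.
  #1→W3 11×4=44, #2→W2 5×5=25, #3→W3 5×9=45, #4→W2 16×2=32, #5→W3 19×7=133
  haulage cost 279, fixed 77 → total 356.
Compare {W1, W2, W3}: haulage cost 244 + fixed 118 = 362.
Compare {W2, W3, W4}: haulage cost 264 + fixed 110 = 374.
Compare {W1, W2, W3, W4}: haulage cost 234 + fixed 151 = 385.
All other subsets cost ≥ 362. Minimum total cost: 356.

356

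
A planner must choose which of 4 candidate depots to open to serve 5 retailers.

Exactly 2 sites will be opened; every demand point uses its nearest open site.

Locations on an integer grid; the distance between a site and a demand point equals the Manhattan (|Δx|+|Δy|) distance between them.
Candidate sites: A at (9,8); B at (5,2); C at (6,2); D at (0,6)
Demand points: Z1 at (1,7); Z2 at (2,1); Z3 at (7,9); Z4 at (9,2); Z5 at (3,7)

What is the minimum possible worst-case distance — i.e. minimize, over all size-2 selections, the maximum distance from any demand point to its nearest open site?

Open {A, D}.
  Farthest demand point is Z2 at distance 7 (to D); all others are ≤ 7.
With {C, D} the worst case is 8.
With {A, B} the worst case is 9.
No size-2 selection achieves below 7.

7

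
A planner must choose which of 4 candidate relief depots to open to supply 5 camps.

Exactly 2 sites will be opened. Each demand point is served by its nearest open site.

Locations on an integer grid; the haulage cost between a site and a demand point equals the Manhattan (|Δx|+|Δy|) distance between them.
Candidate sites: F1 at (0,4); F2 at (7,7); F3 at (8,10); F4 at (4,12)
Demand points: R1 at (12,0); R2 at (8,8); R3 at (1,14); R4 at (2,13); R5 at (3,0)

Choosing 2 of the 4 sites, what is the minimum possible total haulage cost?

Open {F2, F4}.
  R1→F2 12, R2→F2 2, R3→F4 5, R4→F4 3, R5→F2 11  ⇒ total 33.
Compare {F3, F4}: total 37.
Compare {F1, F4}: total 39.
No size-2 selection does better; minimum is 33.

33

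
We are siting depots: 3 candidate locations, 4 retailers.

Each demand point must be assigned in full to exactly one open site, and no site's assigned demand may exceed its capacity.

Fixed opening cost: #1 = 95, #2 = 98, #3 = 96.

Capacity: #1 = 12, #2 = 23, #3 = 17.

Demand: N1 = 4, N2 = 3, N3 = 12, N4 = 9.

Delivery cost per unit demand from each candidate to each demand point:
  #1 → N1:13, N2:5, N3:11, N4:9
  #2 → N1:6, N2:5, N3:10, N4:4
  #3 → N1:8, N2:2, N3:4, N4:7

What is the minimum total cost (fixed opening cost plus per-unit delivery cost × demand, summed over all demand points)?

Open {#2, #3}; cheapest assignment that respects the capacities:
  #2 (cap 23, load 13): N1, N4 — cost 4×6 + 9×4 = 60
  #3 (cap 17, load 15): N2, N3 — cost 3×2 + 12×4 = 54
  Shipping 114, fixed 194 → total 308.
  Any other capacity-feasible assignment to {#2, #3} ships for at least 114.
Compare {#1, #3}: its best feasible assignment gives total 367.
Compare {#1, #2}: its best feasible assignment gives total 400.
Every other set of open sites that can feasibly serve all demand totals ≥ 367 even under its best assignment. Minimum: 308.

308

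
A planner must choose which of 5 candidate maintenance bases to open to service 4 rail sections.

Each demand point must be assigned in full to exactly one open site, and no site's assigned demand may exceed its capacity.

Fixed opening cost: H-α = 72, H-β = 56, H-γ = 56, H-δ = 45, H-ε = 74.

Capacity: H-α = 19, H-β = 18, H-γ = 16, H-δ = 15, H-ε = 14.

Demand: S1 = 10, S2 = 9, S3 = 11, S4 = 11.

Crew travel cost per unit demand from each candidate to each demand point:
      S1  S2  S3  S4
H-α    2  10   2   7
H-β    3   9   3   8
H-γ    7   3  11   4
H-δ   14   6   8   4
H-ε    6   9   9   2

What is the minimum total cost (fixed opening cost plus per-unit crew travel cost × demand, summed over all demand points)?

Open {H-α, H-β, H-γ, H-δ}; cheapest assignment that respects the capacities:
  H-α (cap 19, load 11): S3 — cost 11×2 = 22
  H-β (cap 18, load 10): S1 — cost 10×3 = 30
  H-γ (cap 16, load 9): S2 — cost 9×3 = 27
  H-δ (cap 15, load 11): S4 — cost 11×4 = 44
  Shipping 123, fixed 229 → total 352.
  Any other capacity-feasible assignment to {H-α, H-β, H-γ, H-δ} ships for at least 123.
Compare {H-α, H-β, H-γ, H-ε}: its best feasible assignment gives total 359.
Compare {H-α, H-β, H-δ}: its best feasible assignment gives total 360.
Every other set of open sites that can feasibly serve all demand totals ≥ 359 even under its best assignment. Minimum: 352.

352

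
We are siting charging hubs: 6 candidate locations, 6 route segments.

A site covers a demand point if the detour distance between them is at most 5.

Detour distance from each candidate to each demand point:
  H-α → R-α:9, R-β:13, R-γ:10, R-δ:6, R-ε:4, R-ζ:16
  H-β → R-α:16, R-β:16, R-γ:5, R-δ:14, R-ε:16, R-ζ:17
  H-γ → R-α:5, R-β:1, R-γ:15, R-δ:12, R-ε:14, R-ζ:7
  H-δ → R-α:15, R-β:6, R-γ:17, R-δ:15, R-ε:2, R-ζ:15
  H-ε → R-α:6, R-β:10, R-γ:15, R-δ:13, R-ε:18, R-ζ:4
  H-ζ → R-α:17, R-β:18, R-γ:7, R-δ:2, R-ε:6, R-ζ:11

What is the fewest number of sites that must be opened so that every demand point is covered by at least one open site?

Coverage sets (demand points within 5 of each site):
  H-α: {R-ε}
  H-β: {R-γ}
  H-γ: {R-α, R-β}
  H-δ: {R-ε}
  H-ε: {R-ζ}
  H-ζ: {R-δ}
No 4 sites suffice: every size-4 union leaves at least one demand point uncovered.
But {H-α, H-β, H-γ, H-ε, H-ζ} covers everything, so the minimum is 5.

5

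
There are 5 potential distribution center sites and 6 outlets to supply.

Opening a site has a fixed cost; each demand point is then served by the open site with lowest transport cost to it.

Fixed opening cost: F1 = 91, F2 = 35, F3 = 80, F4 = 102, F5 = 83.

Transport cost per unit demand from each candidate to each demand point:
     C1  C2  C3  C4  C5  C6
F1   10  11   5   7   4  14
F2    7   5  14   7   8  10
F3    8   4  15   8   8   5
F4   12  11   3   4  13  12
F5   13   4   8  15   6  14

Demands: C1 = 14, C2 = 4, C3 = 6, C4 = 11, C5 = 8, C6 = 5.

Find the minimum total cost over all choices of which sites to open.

428

Open {F2}: assign each demand point to its cheapest open site.
  C1→F2 14×7=98, C2→F2 4×5=20, C3→F2 6×14=84, C4→F2 11×7=77, C5→F2 8×8=64, C6→F2 5×10=50
  transport cost 393, fixed 35 → total 428.
Compare {F2, F4}: transport cost 294 + fixed 137 = 431.
Compare {F1, F2}: transport cost 307 + fixed 126 = 433.
Compare {F2, F5}: transport cost 337 + fixed 118 = 455.
All other subsets cost ≥ 431. Minimum total cost: 428.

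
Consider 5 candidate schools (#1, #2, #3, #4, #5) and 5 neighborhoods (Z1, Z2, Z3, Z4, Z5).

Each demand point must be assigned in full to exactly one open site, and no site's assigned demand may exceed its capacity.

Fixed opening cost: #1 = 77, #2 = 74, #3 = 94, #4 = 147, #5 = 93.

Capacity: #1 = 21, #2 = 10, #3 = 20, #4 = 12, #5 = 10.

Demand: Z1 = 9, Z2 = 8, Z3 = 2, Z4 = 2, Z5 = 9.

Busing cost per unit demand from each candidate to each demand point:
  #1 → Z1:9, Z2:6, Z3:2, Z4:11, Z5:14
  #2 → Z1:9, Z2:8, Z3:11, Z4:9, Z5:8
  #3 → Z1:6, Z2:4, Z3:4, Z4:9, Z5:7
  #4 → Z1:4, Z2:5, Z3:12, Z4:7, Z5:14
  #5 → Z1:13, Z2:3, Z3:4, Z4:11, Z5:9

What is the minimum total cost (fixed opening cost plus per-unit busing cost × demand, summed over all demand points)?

354

Open {#3, #5}; cheapest assignment that respects the capacities:
  #3 (cap 20, load 20): Z1, Z4, Z5 — cost 9×6 + 2×9 + 9×7 = 135
  #5 (cap 10, load 10): Z2, Z3 — cost 8×3 + 2×4 = 32
  Shipping 167, fixed 187 → total 354.
  Any other capacity-feasible assignment to {#3, #5} ships for at least 167.
Compare {#1, #3}: its best feasible assignment gives total 358.
Compare {#2, #3}: its best feasible assignment gives total 375.
Every other set of open sites that can feasibly serve all demand totals ≥ 358 even under its best assignment. Minimum: 354.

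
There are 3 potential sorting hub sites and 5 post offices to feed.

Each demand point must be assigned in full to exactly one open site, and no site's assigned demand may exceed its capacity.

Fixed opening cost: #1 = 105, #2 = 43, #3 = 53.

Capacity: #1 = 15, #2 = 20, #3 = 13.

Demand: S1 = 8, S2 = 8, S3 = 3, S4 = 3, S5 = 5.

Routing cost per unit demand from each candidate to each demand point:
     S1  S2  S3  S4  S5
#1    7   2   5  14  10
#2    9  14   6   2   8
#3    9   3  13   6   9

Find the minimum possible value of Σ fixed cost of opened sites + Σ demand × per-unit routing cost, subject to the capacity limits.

256

Open {#2, #3}; cheapest assignment that respects the capacities:
  #2 (cap 20, load 19): S1, S3, S4, S5 — cost 8×9 + 3×6 + 3×2 + 5×8 = 136
  #3 (cap 13, load 8): S2 — cost 8×3 = 24
  Shipping 160, fixed 96 → total 256.
  Any other capacity-feasible assignment to {#2, #3} ships for at least 160.
Compare {#1, #2}: its best feasible assignment gives total 297.
Compare {#1, #3}: its best feasible assignment gives total 340.
Every other set of open sites that can feasibly serve all demand totals ≥ 297 even under its best assignment. Minimum: 256.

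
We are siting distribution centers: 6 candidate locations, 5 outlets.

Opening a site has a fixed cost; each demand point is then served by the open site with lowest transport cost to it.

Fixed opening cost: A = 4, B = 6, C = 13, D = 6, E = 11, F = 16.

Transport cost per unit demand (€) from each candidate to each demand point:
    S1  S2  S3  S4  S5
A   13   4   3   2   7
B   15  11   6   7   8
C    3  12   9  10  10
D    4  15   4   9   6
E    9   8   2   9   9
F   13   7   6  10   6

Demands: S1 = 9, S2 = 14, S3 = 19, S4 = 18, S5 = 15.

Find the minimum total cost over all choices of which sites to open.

277

Open {A, D, E}: assign each demand point to its cheapest open site.
  S1→D 9×4=36, S2→A 14×4=56, S3→E 19×2=38, S4→A 18×2=36, S5→D 15×6=90
  transport cost 256, fixed 21 → total 277.
Compare {A, C, D, E}: transport cost 247 + fixed 34 = 281.
Compare {A, B, D, E}: transport cost 256 + fixed 27 = 283.
Compare {A, D}: transport cost 275 + fixed 10 = 285.
All other subsets cost ≥ 281. Minimum total cost: 277.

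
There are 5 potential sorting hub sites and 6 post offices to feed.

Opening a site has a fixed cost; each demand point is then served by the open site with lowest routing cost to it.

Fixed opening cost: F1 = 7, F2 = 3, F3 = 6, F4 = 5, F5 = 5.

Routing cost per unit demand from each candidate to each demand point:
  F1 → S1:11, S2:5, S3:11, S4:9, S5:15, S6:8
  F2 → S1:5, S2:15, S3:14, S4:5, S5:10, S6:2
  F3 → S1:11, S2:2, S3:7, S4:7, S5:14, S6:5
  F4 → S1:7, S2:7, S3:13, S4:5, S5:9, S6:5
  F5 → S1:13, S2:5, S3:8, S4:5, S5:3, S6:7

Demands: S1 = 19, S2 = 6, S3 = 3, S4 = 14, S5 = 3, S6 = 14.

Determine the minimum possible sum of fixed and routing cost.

249

Open {F2, F3, F5}: assign each demand point to its cheapest open site.
  S1→F2 19×5=95, S2→F3 6×2=12, S3→F3 3×7=21, S4→F2 14×5=70, S5→F5 3×3=9, S6→F2 14×2=28
  routing cost 235, fixed 14 → total 249.
Compare {F2, F3, F4, F5}: routing cost 235 + fixed 19 = 254.
Compare {F1, F2, F3, F5}: routing cost 235 + fixed 21 = 256.
Compare {F1, F2, F3, F4, F5}: routing cost 235 + fixed 26 = 261.
All other subsets cost ≥ 254. Minimum total cost: 249.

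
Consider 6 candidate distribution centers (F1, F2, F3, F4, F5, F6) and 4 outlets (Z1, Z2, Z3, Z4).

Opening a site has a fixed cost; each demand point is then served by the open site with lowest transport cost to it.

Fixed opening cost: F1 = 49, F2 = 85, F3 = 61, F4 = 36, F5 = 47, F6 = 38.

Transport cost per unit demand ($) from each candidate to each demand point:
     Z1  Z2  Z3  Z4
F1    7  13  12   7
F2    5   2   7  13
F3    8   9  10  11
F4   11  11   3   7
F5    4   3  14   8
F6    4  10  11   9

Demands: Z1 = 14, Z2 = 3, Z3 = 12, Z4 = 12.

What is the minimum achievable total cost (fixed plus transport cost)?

Open {F4, F5}: assign each demand point to its cheapest open site.
  Z1→F5 14×4=56, Z2→F5 3×3=9, Z3→F4 12×3=36, Z4→F4 12×7=84
  transport cost 185, fixed 83 → total 268.
Compare {F4, F6}: transport cost 206 + fixed 74 = 280.
Compare {F4, F5, F6}: transport cost 185 + fixed 121 = 306.
Compare {F2, F4}: transport cost 196 + fixed 121 = 317.
All other subsets cost ≥ 280. Minimum total cost: 268.

268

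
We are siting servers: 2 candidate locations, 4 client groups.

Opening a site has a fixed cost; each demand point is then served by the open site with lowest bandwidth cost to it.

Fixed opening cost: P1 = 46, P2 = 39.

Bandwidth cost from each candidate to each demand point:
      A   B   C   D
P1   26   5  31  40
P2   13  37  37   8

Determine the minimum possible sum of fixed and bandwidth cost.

134

Open {P2}: assign each demand point to its cheapest open site.
  A→P2 13, B→P2 37, C→P2 37, D→P2 8
  bandwidth cost 95, fixed 39 → total 134.
Compare {P1, P2}: bandwidth cost 57 + fixed 85 = 142.
Compare {P1}: bandwidth cost 102 + fixed 46 = 148.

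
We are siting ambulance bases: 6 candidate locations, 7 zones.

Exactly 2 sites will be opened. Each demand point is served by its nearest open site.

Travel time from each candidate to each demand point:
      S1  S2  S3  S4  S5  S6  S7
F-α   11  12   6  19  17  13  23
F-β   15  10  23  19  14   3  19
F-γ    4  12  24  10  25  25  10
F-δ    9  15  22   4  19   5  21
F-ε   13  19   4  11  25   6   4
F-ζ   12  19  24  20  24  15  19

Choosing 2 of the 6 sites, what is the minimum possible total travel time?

Open {F-β, F-ε}.
  S1→F-ε 13, S2→F-β 10, S3→F-ε 4, S4→F-ε 11, S5→F-β 14, S6→F-β 3, S7→F-ε 4  ⇒ total 59.
Compare {F-δ, F-ε}: total 60.
Compare {F-α, F-ε}: total 65.
No size-2 selection does better; minimum is 59.

59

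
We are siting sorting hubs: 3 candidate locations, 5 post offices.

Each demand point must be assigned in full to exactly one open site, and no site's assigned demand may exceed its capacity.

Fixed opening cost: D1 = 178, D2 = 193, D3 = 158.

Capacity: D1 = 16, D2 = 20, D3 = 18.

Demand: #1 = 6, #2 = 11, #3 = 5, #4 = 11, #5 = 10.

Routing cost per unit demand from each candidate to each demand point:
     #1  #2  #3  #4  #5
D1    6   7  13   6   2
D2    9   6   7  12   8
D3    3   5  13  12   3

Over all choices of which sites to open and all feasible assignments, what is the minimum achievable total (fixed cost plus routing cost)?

744

Open {D1, D2, D3}; cheapest assignment that respects the capacities:
  D1 (cap 16, load 11): #4 — cost 11×6 = 66
  D2 (cap 20, load 16): #2, #3 — cost 11×6 + 5×7 = 101
  D3 (cap 18, load 16): #1, #5 — cost 6×3 + 10×3 = 48
  Shipping 215, fixed 529 → total 744.
  Any other capacity-feasible assignment to {D1, D2, D3} ships for at least 215.
Total demand is 43 and no other set of sites has combined capacity ≥ 43, so {D1, D2, D3} is the only feasible choice of open sites. Minimum: 744.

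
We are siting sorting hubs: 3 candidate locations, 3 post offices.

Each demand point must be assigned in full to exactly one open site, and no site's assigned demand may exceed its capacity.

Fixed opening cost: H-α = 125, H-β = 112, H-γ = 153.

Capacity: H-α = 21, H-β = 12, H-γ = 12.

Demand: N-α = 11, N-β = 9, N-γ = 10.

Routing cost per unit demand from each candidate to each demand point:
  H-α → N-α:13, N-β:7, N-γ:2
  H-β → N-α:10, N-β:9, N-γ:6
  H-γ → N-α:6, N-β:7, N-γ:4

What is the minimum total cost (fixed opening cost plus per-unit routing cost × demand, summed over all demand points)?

Open {H-α, H-γ}; cheapest assignment that respects the capacities:
  H-α (cap 21, load 19): N-β, N-γ — cost 9×7 + 10×2 = 83
  H-γ (cap 12, load 11): N-α — cost 11×6 = 66
  Shipping 149, fixed 278 → total 427.
  Any other capacity-feasible assignment to {H-α, H-γ} ships for at least 149.
Compare {H-α, H-β}: its best feasible assignment gives total 430.
Compare {H-α, H-β, H-γ}: its best feasible assignment gives total 539.
Every other set of open sites that can feasibly serve all demand totals ≥ 430 even under its best assignment. Minimum: 427.

427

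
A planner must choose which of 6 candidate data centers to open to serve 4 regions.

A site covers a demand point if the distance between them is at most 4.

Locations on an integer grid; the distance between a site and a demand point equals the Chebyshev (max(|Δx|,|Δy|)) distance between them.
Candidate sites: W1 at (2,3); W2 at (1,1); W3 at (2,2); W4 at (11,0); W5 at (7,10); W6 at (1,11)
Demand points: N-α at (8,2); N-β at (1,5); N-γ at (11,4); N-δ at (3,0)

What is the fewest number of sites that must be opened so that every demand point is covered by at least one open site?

2

Coverage sets (demand points within 4 of each site):
  W1: {N-β, N-δ}
  W2: {N-β, N-δ}
  W3: {N-β, N-δ}
  W4: {N-α, N-γ}
  W5: {}
  W6: {}
No single site covers all 4 demand points.
But {W1, W4} covers everything, so the minimum is 2.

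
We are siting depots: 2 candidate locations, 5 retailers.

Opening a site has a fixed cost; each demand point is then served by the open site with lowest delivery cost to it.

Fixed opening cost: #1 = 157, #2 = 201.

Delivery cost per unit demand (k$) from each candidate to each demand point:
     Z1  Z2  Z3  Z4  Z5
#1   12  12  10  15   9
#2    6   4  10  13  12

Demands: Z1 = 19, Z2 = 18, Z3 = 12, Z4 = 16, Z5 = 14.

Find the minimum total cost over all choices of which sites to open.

Open {#2}: assign each demand point to its cheapest open site.
  Z1→#2 19×6=114, Z2→#2 18×4=72, Z3→#2 12×10=120, Z4→#2 16×13=208, Z5→#2 14×12=168
  delivery cost 682, fixed 201 → total 883.
Compare {#1, #2}: delivery cost 640 + fixed 358 = 998.
Compare {#1}: delivery cost 930 + fixed 157 = 1087.

883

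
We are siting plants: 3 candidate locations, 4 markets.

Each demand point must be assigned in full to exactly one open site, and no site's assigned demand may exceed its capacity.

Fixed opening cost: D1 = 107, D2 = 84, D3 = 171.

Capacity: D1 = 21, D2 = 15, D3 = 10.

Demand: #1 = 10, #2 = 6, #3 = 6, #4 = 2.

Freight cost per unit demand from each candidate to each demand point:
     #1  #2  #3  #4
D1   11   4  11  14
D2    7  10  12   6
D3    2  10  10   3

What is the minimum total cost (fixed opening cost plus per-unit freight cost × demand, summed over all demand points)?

Open {D1, D2}; cheapest assignment that respects the capacities:
  D1 (cap 21, load 12): #2, #3 — cost 6×4 + 6×11 = 90
  D2 (cap 15, load 12): #1, #4 — cost 10×7 + 2×6 = 82
  Shipping 172, fixed 191 → total 363.
  Any other capacity-feasible assignment to {D1, D2} ships for at least 172.
Compare {D1, D3}: its best feasible assignment gives total 416.
Compare {D2, D3}: its best feasible assignment gives total 419.
Every other set of open sites that can feasibly serve all demand totals ≥ 416 even under its best assignment. Minimum: 363.

363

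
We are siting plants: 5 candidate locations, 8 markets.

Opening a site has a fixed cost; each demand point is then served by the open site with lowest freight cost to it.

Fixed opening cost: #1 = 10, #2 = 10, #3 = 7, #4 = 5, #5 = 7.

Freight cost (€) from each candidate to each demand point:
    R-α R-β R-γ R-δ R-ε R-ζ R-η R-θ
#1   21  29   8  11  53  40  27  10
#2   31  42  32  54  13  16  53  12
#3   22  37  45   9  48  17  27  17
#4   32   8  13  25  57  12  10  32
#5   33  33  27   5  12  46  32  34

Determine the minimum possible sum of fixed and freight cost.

108

Open {#1, #4, #5}: assign each demand point to its cheapest open site.
  R-α→#1 21, R-β→#4 8, R-γ→#1 8, R-δ→#5 5, R-ε→#5 12, R-ζ→#4 12, R-η→#4 10, R-θ→#1 10
  freight cost 86, fixed 22 → total 108.
Compare {#1, #3, #4, #5}: freight cost 86 + fixed 29 = 115.
Compare {#1, #2, #4}: freight cost 93 + fixed 25 = 118.
Compare {#3, #4, #5}: freight cost 99 + fixed 19 = 118.
All other subsets cost ≥ 115. Minimum total cost: 108.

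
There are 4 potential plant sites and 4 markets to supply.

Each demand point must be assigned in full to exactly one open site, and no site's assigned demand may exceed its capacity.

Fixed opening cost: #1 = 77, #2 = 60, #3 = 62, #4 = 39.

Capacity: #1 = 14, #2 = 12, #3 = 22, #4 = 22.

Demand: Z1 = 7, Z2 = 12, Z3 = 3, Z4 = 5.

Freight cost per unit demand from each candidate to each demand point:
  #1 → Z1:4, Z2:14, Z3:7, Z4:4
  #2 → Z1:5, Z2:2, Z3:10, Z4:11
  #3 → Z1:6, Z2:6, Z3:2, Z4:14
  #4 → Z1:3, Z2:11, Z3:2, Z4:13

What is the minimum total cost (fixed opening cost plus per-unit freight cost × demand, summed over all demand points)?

Open {#2, #4}; cheapest assignment that respects the capacities:
  #2 (cap 12, load 12): Z2 — cost 12×2 = 24
  #4 (cap 22, load 15): Z1, Z3, Z4 — cost 7×3 + 3×2 + 5×13 = 92
  Shipping 116, fixed 99 → total 215.
  Any other capacity-feasible assignment to {#2, #4} ships for at least 116.
Compare {#1, #2, #4}: its best feasible assignment gives total 247.
Compare {#2, #3}: its best feasible assignment gives total 264.
Every other set of open sites that can feasibly serve all demand totals ≥ 247 even under its best assignment. Minimum: 215.

215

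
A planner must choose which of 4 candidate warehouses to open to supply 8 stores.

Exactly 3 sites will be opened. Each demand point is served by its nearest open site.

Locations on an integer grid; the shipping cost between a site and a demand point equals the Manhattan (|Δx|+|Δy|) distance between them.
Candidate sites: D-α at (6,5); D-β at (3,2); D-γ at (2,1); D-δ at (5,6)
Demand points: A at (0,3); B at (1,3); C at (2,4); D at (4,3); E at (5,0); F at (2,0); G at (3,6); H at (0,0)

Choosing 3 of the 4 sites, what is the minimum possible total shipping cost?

Open {D-β, D-γ, D-δ}.
  A→D-β 4, B→D-β 3, C→D-β 3, D→D-β 2, E→D-β 4, F→D-γ 1, G→D-δ 2, H→D-γ 3  ⇒ total 22.
Compare {D-α, D-β, D-γ}: total 24.
Compare {D-α, D-γ, D-δ}: total 24.
No size-3 selection does better; minimum is 22.

22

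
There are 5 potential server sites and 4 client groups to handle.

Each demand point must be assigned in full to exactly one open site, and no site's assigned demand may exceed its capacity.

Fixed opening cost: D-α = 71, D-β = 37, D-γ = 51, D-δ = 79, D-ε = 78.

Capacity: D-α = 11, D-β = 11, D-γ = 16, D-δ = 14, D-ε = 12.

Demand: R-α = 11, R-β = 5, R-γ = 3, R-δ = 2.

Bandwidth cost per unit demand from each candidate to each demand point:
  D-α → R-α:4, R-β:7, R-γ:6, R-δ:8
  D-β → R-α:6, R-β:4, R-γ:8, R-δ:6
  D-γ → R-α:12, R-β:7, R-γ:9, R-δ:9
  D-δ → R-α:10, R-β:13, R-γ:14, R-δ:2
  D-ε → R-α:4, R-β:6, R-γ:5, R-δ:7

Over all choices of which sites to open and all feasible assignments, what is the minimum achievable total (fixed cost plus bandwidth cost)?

208

Open {D-α, D-β}; cheapest assignment that respects the capacities:
  D-α (cap 11, load 11): R-α — cost 11×4 = 44
  D-β (cap 11, load 10): R-β, R-γ, R-δ — cost 5×4 + 3×8 + 2×6 = 56
  Shipping 100, fixed 108 → total 208.
  Any other capacity-feasible assignment to {D-α, D-β} ships for at least 100.
Compare {D-β, D-ε}: its best feasible assignment gives total 215.
Compare {D-β, D-γ}: its best feasible assignment gives total 234.
Every other set of open sites that can feasibly serve all demand totals ≥ 215 even under its best assignment. Minimum: 208.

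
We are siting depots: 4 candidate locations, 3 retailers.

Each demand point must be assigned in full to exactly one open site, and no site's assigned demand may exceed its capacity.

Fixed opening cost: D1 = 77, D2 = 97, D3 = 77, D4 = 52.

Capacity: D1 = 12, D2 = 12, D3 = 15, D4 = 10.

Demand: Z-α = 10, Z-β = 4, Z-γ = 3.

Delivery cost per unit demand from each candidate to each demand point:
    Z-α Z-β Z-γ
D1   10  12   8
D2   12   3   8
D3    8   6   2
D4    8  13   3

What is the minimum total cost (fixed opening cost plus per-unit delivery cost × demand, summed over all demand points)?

239

Open {D3, D4}; cheapest assignment that respects the capacities:
  D3 (cap 15, load 7): Z-β, Z-γ — cost 4×6 + 3×2 = 30
  D4 (cap 10, load 10): Z-α — cost 10×8 = 80
  Shipping 110, fixed 129 → total 239.
  Any other capacity-feasible assignment to {D3, D4} ships for at least 110.
Compare {D2, D4}: its best feasible assignment gives total 265.
Compare {D2, D3}: its best feasible assignment gives total 272.
Every other set of open sites that can feasibly serve all demand totals ≥ 265 even under its best assignment. Minimum: 239.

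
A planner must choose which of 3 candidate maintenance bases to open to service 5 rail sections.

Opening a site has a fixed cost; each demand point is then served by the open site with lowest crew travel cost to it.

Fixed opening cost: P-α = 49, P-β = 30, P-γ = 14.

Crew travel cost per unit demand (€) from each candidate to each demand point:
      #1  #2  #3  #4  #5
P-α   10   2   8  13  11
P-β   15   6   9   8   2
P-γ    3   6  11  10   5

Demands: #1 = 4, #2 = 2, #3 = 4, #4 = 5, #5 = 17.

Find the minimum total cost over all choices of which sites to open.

178

Open {P-β, P-γ}: assign each demand point to its cheapest open site.
  #1→P-γ 4×3=12, #2→P-β 2×6=12, #3→P-β 4×9=36, #4→P-β 5×8=40, #5→P-β 17×2=34
  crew travel cost 134, fixed 44 → total 178.
Compare {P-β}: crew travel cost 182 + fixed 30 = 212.
Compare {P-α, P-β, P-γ}: crew travel cost 122 + fixed 93 = 215.
Compare {P-γ}: crew travel cost 203 + fixed 14 = 217.
All other subsets cost ≥ 212. Minimum total cost: 178.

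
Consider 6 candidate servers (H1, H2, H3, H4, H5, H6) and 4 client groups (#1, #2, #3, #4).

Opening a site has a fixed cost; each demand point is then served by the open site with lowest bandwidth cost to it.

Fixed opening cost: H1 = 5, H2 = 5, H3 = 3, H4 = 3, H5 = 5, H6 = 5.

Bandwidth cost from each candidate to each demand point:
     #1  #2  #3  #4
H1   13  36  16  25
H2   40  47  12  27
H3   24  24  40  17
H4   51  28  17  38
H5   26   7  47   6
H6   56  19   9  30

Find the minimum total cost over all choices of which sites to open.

Open {H1, H5, H6}: assign each demand point to its cheapest open site.
  #1→H1 13, #2→H5 7, #3→H6 9, #4→H5 6
  bandwidth cost 35, fixed 15 → total 50.
Compare {H1, H5}: bandwidth cost 42 + fixed 10 = 52.
Compare {H1, H2, H5}: bandwidth cost 38 + fixed 15 = 53.
Compare {H1, H3, H5, H6}: bandwidth cost 35 + fixed 18 = 53.
All other subsets cost ≥ 52. Minimum total cost: 50.

50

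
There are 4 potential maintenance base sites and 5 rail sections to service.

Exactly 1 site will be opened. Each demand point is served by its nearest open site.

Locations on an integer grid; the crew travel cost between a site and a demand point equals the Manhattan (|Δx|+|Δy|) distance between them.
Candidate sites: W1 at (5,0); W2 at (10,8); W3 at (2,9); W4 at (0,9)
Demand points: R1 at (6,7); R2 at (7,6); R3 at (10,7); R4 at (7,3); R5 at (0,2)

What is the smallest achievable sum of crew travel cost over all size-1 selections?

35

Open {W2}.
  R1→W2 5, R2→W2 5, R3→W2 1, R4→W2 8, R5→W2 16  ⇒ total 35.
Compare {W1}: total 40.
Compare {W3}: total 44.
No size-1 selection does better; minimum is 35.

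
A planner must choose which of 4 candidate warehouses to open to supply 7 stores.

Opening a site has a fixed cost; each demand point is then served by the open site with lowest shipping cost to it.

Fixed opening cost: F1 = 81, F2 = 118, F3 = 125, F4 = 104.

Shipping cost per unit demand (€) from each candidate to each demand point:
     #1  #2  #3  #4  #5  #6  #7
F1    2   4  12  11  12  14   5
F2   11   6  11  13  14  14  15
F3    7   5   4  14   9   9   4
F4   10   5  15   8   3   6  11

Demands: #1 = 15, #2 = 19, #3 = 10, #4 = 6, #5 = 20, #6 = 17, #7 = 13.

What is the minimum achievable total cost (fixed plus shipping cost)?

686

Open {F1, F4}: assign each demand point to its cheapest open site.
  #1→F1 15×2=30, #2→F1 19×4=76, #3→F1 10×12=120, #4→F4 6×8=48, #5→F4 20×3=60, #6→F4 17×6=102, #7→F1 13×5=65
  shipping cost 501, fixed 185 → total 686.
Compare {F1, F3, F4}: shipping cost 408 + fixed 310 = 718.
Compare {F3, F4}: shipping cost 502 + fixed 229 = 731.
Compare {F1, F2, F4}: shipping cost 491 + fixed 303 = 794.
All other subsets cost ≥ 718. Minimum total cost: 686.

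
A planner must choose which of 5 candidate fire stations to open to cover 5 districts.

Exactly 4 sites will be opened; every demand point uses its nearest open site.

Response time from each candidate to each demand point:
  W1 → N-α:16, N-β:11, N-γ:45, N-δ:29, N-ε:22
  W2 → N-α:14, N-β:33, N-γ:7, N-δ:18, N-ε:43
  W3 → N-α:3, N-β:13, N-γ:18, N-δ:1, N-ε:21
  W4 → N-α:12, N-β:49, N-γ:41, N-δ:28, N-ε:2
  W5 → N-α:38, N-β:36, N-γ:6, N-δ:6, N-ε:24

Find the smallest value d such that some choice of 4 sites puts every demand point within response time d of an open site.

Open {W1, W2, W3, W4}.
  Farthest demand point is N-β at response time 11 (to W1); all others are ≤ 11.
With {W1, W3, W4, W5} the worst case is 11.
With {W1, W2, W4, W5} the worst case is 12.
No size-4 selection achieves below 11.

11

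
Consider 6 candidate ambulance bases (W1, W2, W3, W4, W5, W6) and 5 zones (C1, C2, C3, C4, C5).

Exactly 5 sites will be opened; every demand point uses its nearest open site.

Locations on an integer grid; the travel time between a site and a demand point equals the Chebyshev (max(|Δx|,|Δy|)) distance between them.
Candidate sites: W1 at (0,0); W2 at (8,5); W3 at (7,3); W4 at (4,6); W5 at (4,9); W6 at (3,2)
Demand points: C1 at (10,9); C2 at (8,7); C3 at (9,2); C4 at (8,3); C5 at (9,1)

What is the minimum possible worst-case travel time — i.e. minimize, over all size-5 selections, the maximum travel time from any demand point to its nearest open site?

4

Open {W1, W2, W3, W4, W5}.
  Farthest demand point is C1 at travel time 4 (to W2); all others are ≤ 4.
With {W1, W2, W3, W4, W6} the worst case is 4.
With {W1, W2, W3, W5, W6} the worst case is 4.
No size-5 selection achieves below 4.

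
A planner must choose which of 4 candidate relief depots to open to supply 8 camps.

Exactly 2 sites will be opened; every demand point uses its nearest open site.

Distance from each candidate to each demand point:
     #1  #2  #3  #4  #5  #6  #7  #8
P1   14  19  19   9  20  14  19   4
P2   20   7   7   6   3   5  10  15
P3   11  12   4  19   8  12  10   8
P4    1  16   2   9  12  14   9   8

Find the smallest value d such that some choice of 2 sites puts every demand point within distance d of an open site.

9

Open {P2, P4}.
  Farthest demand point is #7 at distance 9 (to P4); all others are ≤ 9.
With {P2, P3} the worst case is 11.
With {P1, P3} the worst case is 12.
No size-2 selection achieves below 9.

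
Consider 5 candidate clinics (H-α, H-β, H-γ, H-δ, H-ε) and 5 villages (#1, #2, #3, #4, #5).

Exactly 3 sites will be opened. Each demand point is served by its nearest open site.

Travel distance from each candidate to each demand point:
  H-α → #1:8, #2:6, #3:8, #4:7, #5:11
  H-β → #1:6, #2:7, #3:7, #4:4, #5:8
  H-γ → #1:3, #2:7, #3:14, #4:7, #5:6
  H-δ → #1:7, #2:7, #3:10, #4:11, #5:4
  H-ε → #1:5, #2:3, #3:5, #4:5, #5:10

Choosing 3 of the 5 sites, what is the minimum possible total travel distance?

Open {H-γ, H-δ, H-ε}.
  #1→H-γ 3, #2→H-ε 3, #3→H-ε 5, #4→H-ε 5, #5→H-δ 4  ⇒ total 20.
Compare {H-β, H-γ, H-ε}: total 21.
Compare {H-β, H-δ, H-ε}: total 21.
No size-3 selection does better; minimum is 20.

20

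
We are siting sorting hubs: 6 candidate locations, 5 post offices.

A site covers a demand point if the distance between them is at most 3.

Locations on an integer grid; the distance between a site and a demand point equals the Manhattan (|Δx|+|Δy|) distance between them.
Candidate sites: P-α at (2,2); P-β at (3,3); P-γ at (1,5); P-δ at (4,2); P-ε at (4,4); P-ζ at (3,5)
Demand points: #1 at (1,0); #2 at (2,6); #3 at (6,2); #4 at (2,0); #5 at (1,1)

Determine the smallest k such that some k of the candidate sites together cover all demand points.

Coverage sets (demand points within 3 of each site):
  P-α: {#1, #4, #5}
  P-β: {}
  P-γ: {#2}
  P-δ: {#3}
  P-ε: {}
  P-ζ: {#2}
No 2 sites suffice: every size-2 union leaves at least one demand point uncovered.
But {P-α, P-γ, P-δ} covers everything, so the minimum is 3.

3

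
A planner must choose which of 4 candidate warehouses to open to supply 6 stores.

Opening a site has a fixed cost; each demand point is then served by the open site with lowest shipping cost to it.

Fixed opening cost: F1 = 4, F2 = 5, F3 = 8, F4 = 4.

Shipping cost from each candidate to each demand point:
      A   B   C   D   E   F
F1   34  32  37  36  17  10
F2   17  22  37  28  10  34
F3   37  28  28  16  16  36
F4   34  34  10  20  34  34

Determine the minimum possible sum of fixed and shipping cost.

102

Open {F1, F2, F4}: assign each demand point to its cheapest open site.
  A→F2 17, B→F2 22, C→F4 10, D→F4 20, E→F2 10, F→F1 10
  shipping cost 89, fixed 13 → total 102.
Compare {F1, F2, F3, F4}: shipping cost 85 + fixed 21 = 106.
Compare {F1, F2, F3}: shipping cost 103 + fixed 17 = 120.
Compare {F2, F4}: shipping cost 113 + fixed 9 = 122.
All other subsets cost ≥ 106. Minimum total cost: 102.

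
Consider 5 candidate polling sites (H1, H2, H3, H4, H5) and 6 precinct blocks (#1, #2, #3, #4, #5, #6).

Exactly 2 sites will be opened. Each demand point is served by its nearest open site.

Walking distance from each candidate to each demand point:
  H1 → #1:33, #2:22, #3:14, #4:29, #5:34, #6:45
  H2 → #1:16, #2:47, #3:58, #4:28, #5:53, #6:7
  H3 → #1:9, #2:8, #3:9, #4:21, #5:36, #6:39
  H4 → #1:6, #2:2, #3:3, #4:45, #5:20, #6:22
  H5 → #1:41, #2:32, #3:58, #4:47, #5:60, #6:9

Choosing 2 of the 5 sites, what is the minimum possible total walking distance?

Open {H2, H4}.
  #1→H4 6, #2→H4 2, #3→H4 3, #4→H2 28, #5→H4 20, #6→H2 7  ⇒ total 66.
Compare {H3, H4}: total 74.
Compare {H1, H4}: total 82.
No size-2 selection does better; minimum is 66.

66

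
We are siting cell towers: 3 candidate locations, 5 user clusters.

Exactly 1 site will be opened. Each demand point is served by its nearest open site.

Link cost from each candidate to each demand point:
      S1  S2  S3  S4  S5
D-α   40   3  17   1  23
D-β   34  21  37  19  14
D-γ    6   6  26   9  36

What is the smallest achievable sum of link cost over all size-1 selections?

83

Open {D-γ}.
  S1→D-γ 6, S2→D-γ 6, S3→D-γ 26, S4→D-γ 9, S5→D-γ 36  ⇒ total 83.
Compare {D-α}: total 84.
Compare {D-β}: total 125.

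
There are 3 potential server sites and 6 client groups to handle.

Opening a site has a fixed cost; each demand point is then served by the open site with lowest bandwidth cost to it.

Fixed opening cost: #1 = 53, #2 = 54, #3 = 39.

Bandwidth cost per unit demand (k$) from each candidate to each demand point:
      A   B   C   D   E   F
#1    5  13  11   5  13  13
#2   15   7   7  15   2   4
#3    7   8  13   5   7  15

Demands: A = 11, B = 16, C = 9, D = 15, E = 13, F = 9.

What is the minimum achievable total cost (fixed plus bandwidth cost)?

474

Open {#1, #2}: assign each demand point to its cheapest open site.
  A→#1 11×5=55, B→#2 16×7=112, C→#2 9×7=63, D→#1 15×5=75, E→#2 13×2=26, F→#2 9×4=36
  bandwidth cost 367, fixed 107 → total 474.
Compare {#2, #3}: bandwidth cost 389 + fixed 93 = 482.
Compare {#1, #2, #3}: bandwidth cost 367 + fixed 146 = 513.
Compare {#1, #3}: bandwidth cost 565 + fixed 92 = 657.
All other subsets cost ≥ 482. Minimum total cost: 474.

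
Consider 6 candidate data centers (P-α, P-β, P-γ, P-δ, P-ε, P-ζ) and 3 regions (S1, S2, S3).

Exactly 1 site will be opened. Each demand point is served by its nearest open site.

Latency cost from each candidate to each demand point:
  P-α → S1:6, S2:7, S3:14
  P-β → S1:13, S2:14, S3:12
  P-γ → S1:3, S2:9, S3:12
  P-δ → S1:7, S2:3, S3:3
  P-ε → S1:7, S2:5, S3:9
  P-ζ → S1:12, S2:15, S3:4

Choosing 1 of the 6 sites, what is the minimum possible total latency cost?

Open {P-δ}.
  S1→P-δ 7, S2→P-δ 3, S3→P-δ 3  ⇒ total 13.
Compare {P-ε}: total 21.
Compare {P-γ}: total 24.
No size-1 selection does better; minimum is 13.

13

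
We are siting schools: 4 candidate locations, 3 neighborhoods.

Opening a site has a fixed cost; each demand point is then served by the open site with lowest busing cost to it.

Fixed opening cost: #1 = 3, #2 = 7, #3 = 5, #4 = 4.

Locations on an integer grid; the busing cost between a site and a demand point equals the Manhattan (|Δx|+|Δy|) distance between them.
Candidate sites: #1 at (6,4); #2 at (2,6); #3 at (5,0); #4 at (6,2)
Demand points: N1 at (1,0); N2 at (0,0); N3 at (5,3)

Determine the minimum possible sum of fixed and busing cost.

Open {#3}: assign each demand point to its cheapest open site.
  N1→#3 4, N2→#3 5, N3→#3 3
  busing cost 12, fixed 5 → total 17.
Compare {#1, #3}: busing cost 11 + fixed 8 = 19.
Compare {#3, #4}: busing cost 11 + fixed 9 = 20.
Compare {#4}: busing cost 17 + fixed 4 = 21.
All other subsets cost ≥ 19. Minimum total cost: 17.

17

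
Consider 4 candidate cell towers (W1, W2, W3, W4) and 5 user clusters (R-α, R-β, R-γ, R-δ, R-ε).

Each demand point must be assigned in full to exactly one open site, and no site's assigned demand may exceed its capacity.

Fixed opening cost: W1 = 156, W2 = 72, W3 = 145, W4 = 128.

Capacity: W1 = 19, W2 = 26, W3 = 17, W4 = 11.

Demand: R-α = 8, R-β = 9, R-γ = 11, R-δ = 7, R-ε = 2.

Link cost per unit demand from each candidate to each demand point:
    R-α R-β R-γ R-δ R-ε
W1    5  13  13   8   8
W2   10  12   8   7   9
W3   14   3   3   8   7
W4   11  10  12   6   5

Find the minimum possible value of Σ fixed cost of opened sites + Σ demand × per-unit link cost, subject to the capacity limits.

475

Open {W2, W3}; cheapest assignment that respects the capacities:
  W2 (cap 26, load 26): R-α, R-γ, R-δ — cost 8×10 + 11×8 + 7×7 = 217
  W3 (cap 17, load 11): R-β, R-ε — cost 9×3 + 2×7 = 41
  Shipping 258, fixed 217 → total 475.
  Any other capacity-feasible assignment to {W2, W3} ships for at least 258.
Compare {W2, W4}: its best feasible assignment gives total 517.
Compare {W1, W2}: its best feasible assignment gives total 536.
Every other set of open sites that can feasibly serve all demand totals ≥ 517 even under its best assignment. Minimum: 475.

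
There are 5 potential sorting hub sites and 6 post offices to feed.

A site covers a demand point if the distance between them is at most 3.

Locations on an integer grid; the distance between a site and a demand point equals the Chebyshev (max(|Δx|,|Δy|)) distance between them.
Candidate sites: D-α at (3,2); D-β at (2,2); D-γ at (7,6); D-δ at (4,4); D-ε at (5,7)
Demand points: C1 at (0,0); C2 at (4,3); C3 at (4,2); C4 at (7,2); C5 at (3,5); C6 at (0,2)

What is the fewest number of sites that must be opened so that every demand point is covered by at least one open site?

Coverage sets (demand points within 3 of each site):
  D-α: {C1, C2, C3, C5, C6}
  D-β: {C1, C2, C3, C5, C6}
  D-γ: {C2}
  D-δ: {C2, C3, C4, C5}
  D-ε: {C5}
No single site covers all 6 demand points.
But {D-α, D-δ} covers everything, so the minimum is 2.

2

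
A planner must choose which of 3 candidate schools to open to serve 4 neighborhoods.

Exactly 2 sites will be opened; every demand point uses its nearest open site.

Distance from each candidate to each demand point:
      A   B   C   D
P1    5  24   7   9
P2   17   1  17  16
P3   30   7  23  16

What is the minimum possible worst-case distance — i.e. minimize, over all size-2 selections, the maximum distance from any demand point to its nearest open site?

Open {P1, P2}.
  Farthest demand point is D at distance 9 (to P1); all others are ≤ 9.
With {P1, P3} the worst case is 9.
With {P2, P3} the worst case is 17.
No size-2 selection achieves below 9.

9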